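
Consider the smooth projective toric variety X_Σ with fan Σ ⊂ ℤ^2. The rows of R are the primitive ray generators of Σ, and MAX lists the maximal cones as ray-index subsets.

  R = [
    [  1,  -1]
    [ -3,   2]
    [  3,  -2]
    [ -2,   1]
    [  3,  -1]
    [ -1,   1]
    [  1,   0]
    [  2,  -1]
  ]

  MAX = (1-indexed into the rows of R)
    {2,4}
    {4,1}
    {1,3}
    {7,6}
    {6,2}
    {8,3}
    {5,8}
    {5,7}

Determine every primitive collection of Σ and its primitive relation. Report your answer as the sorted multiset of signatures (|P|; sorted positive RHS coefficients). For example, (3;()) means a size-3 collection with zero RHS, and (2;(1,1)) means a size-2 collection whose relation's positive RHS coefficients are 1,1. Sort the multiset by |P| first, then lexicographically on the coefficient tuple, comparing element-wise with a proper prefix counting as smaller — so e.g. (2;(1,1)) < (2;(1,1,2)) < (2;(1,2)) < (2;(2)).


Minimal non-faces — 20 found among 8 rays, 8 max cones:

  {1,6}:  v_{1} + v_{6} = 0  so sig = (2;())
  {2,3}:  v_{2} + v_{3} = 0  so sig = (2;())
  {4,8}:  v_{4} + v_{8} = 0  so sig = (2;())
  {1,2}:  v_{1} + v_{2} = v_{4}  so sig = (2;(1))
  {1,7}:  v_{1} + v_{7} = v_{8}  so sig = (2;(1))
  {1,8}:  v_{1} + v_{8} = v_{3}  so sig = (2;(1))
  {2,8}:  v_{2} + v_{8} = v_{6}  so sig = (2;(1))
  {3,4}:  v_{3} + v_{4} = v_{1}  so sig = (2;(1))
  {3,6}:  v_{3} + v_{6} = v_{8}  so sig = (2;(1))
  {4,5}:  v_{4} + v_{5} = v_{7}  so sig = (2;(1))
  {4,6}:  v_{4} + v_{6} = v_{2}  so sig = (2;(1))
  {4,7}:  v_{4} + v_{7} = v_{6}  so sig = (2;(1))
  {6,8}:  v_{6} + v_{8} = v_{7}  so sig = (2;(1))
  {7,8}:  v_{7} + v_{8} = v_{5}  so sig = (2;(1))
  {2,5}:  v_{2} + v_{5} = v_{6} + v_{7}  so sig = (2;(1,1))
  {1,5}:  v_{1} + v_{5} = 2·v_{8}  so sig = (2;(2))
  {2,7}:  v_{2} + v_{7} = 2·v_{6}  so sig = (2;(2))
  {3,7}:  v_{3} + v_{7} = 2·v_{8}  so sig = (2;(2))
  {5,6}:  v_{5} + v_{6} = 2·v_{7}  so sig = (2;(2))
  {3,5}:  v_{3} + v_{5} = 3·v_{8}  so sig = (2;(3))

Signatures (|P|; sorted positive RHS coefficients), sorted:
    (2;())
    (2;())
    (2;())
    (2;(1))
    (2;(1))
    (2;(1))
    (2;(1))
    (2;(1))
    (2;(1))
    (2;(1))
    (2;(1))
    (2;(1))
    (2;(1))
    (2;(1))
    (2;(1,1))
    (2;(2))
    (2;(2))
    (2;(2))
    (2;(2))
    (2;(3))


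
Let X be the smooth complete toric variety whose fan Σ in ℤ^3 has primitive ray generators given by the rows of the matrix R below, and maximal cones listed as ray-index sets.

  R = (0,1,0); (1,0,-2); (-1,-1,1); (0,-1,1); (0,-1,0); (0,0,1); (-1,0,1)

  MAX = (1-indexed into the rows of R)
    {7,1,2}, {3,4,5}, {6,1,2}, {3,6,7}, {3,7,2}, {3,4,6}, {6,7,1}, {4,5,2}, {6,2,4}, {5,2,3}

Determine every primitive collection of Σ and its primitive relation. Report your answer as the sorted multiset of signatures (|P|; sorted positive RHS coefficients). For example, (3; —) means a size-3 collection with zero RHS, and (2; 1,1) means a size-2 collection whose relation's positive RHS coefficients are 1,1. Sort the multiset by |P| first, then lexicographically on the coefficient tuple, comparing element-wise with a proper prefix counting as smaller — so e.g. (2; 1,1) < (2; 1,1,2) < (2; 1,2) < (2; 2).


|primitive collections| = 9. Relations:

  P = {1,5}:  v_{1} + v_{5} = 0  so sig = (2; —)
  P = {1,3}:  v_{1} + v_{3} = v_{7}  so sig = (2; 1)
  P = {1,4}:  v_{1} + v_{4} = v_{6}  so sig = (2; 1)
  P = {5,6}:  v_{5} + v_{6} = v_{4}  so sig = (2; 1)
  P = {5,7}:  v_{5} + v_{7} = v_{3}  so sig = (2; 1)
  P = {4,7}:  v_{4} + v_{7} = v_{3} + v_{6}  so sig = (2; 1,1)
  P = {2,6,7}:  v_{2} + v_{6} + v_{7} = 0  so sig = (3; —)
  P = {2,3,6}:  v_{2} + v_{3} + v_{6} = v_{5}  so sig = (3; 1)
  P = {2,3,4}:  v_{2} + v_{3} + v_{4} = 2·v_{5}  so sig = (3; 2)

Hence PRS(X_Σ) =
{ (2; —),  (2; 1) ×4,  (2; 1,1),  (3; —),  (3; 1),  (3; 2) }


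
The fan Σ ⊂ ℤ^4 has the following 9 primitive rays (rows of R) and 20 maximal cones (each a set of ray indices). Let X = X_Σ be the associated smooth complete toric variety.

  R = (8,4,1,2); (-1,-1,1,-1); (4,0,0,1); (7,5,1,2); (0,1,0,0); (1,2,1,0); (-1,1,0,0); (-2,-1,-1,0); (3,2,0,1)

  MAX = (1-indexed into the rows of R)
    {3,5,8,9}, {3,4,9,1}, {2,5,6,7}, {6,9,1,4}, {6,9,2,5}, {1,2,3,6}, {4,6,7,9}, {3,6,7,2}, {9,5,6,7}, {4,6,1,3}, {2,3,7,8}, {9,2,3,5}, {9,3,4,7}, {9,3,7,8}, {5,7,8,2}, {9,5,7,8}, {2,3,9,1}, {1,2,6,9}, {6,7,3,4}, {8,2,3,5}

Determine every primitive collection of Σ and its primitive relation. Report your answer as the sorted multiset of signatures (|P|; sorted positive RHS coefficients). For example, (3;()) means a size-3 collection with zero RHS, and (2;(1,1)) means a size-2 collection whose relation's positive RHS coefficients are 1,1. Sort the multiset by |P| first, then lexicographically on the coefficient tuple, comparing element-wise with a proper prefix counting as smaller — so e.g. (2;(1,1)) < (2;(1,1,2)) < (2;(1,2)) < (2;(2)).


Minimal non-faces — 12 found among 9 rays, 20 max cones:

  • {1,7}:  v_{1} + v_{7} = v_{4}  ⟹  sig = (2;(1))
  • {6,8}:  v_{6} + v_{8} = v_{7}  ⟹  sig = (2;(1))
  • {1,8}:  v_{1} + v_{8} = v_{3} + v_{7} + v_{9}  ⟹  sig = (2;(1,1,1))
  • {4,8}:  v_{4} + v_{8} = v_{3} + 2·v_{7} + v_{9}  ⟹  sig = (2;(1,1,2))
  • {2,4}:  v_{2} + v_{4} = v_{3} + 2·v_{6}  ⟹  sig = (2;(1,2))
  • {4,5}:  v_{4} + v_{5} = v_{6} + 2·v_{9}  ⟹  sig = (2;(1,2))
  • {1,5}:  v_{1} + v_{5} = v_{2} + 3·v_{9}  ⟹  sig = (2;(1,3))
  • {2,8,9}:  v_{2} + v_{8} + v_{9} = 0  ⟹  sig = (3;())
  • {2,7,9}:  v_{2} + v_{7} + v_{9} = v_{6}  ⟹  sig = (3;(1))
  • {3,5,7}:  v_{3} + v_{5} + v_{7} = v_{9}  ⟹  sig = (3;(1))
  • {3,6,9}:  v_{3} + v_{6} + v_{9} = v_{1}  ⟹  sig = (3;(1))
  • {3,5,6}:  v_{3} + v_{5} + v_{6} = v_{2} + 2·v_{9}  ⟹  sig = (3;(1,2))

Sorted signature multiset PRS(X):
    (2;(1))
    (2;(1))
    (2;(1,1,1))
    (2;(1,1,2))
    (2;(1,2))
    (2;(1,2))
    (2;(1,3))
    (3;())
    (3;(1))
    (3;(1))
    (3;(1))
    (3;(1,2))


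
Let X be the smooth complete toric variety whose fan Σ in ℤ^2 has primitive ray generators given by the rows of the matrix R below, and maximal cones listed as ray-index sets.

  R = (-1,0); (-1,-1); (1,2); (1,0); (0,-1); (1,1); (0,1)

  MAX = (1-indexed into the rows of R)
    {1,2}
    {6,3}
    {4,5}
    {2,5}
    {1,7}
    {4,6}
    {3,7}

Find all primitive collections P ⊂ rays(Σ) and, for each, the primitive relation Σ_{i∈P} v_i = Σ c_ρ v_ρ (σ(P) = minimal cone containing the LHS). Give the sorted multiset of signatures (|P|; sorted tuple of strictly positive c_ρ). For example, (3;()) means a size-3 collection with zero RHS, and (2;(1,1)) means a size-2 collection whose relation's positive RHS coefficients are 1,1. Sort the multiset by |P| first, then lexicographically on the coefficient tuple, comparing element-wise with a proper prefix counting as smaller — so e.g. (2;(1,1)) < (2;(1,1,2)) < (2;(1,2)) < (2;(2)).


Minimal non-faces — 14 found among 7 rays, 7 max cones:

  P = {1,4}:  v_{1} + v_{4} = 0  so sig = (2;())
  P = {2,6}:  v_{2} + v_{6} = 0  so sig = (2;())
  P = {5,7}:  v_{5} + v_{7} = 0  so sig = (2;())
  P = {1,5}:  v_{1} + v_{5} = v_{2}  so sig = (2;(1))
  P = {1,6}:  v_{1} + v_{6} = v_{7}  so sig = (2;(1))
  P = {2,3}:  v_{2} + v_{3} = v_{7}  so sig = (2;(1))
  P = {2,4}:  v_{2} + v_{4} = v_{5}  so sig = (2;(1))
  P = {2,7}:  v_{2} + v_{7} = v_{1}  so sig = (2;(1))
  P = {3,5}:  v_{3} + v_{5} = v_{6}  so sig = (2;(1))
  P = {4,7}:  v_{4} + v_{7} = v_{6}  so sig = (2;(1))
  P = {5,6}:  v_{5} + v_{6} = v_{4}  so sig = (2;(1))
  P = {6,7}:  v_{6} + v_{7} = v_{3}  so sig = (2;(1))
  P = {1,3}:  v_{1} + v_{3} = 2·v_{7}  so sig = (2;(2))
  P = {3,4}:  v_{3} + v_{4} = 2·v_{6}  so sig = (2;(2))

Sorted signature multiset PRS(X):
{ (2;()) ×3,  (2;(1)) ×9,  (2;(2)) ×2 }


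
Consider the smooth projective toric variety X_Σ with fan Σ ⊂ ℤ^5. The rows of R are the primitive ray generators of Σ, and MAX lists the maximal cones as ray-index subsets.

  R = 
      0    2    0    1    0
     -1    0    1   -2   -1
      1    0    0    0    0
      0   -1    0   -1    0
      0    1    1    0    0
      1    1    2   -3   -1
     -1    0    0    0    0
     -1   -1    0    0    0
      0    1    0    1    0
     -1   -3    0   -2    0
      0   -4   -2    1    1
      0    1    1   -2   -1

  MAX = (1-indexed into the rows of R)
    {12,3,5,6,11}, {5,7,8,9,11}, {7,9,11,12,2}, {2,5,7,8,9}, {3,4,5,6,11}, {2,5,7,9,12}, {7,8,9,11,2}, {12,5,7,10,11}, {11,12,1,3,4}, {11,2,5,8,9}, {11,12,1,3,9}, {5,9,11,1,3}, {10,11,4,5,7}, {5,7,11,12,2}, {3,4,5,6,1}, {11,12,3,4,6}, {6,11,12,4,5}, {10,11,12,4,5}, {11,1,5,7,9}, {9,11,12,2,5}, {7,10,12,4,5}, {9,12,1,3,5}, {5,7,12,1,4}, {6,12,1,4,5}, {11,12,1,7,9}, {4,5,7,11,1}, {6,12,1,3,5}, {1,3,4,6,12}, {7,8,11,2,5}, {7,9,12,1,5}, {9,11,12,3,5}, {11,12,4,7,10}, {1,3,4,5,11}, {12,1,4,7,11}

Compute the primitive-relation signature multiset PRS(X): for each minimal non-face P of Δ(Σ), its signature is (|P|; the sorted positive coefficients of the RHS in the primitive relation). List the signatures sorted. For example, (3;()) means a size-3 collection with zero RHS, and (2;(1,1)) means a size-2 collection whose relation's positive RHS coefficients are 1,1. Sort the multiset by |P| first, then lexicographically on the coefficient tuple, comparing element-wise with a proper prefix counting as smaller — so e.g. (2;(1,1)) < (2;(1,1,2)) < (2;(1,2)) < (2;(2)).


25 minimal non-faces of Δ(Σ) (on 12 rays):

  {3,7}:  v_{3} + v_{7} = 0 ; sig = (2;())
  {4,9}:  v_{4} + v_{9} = 0 ; sig = (2;())
  {8,12}:  v_{8} + v_{12} = v_{2} ; sig = (2;(1))
  {1,8}:  v_{1} + v_{8} = v_{7} + v_{9} ; sig = (2;(1,1))
  {1,10}:  v_{1} + v_{10} = v_{4} + v_{7} ; sig = (2;(1,1))
  {1,2}:  v_{1} + v_{2} = v_{7} + v_{9} + v_{12} ; sig = (2;(1,1,1))
  {6,7}:  v_{6} + v_{7} = v_{4} + v_{5} + v_{12} ; sig = (2;(1,1,1))
  {6,9}:  v_{6} + v_{9} = v_{3} + v_{5} + v_{12} ; sig = (2;(1,1,1))
  {3,8}:  v_{3} + v_{8} = v_{5} + v_{9} + v_{11} + v_{12} ; sig = (2;(1,1,1,1))
  {3,10}:  v_{3} + v_{10} = v_{4} + v_{5} + v_{11} + v_{12} ; sig = (2;(1,1,1,1))
  {4,8}:  v_{4} + v_{8} = v_{5} + v_{7} + v_{11} + v_{12} ; sig = (2;(1,1,1,1))
  {9,10}:  v_{9} + v_{10} = v_{5} + v_{7} + v_{11} + v_{12} ; sig = (2;(1,1,1,1))
  {2,3}:  v_{2} + v_{3} = v_{5} + v_{9} + v_{11} + 2·v_{12} ; sig = (2;(1,1,1,2))
  {2,4}:  v_{2} + v_{4} = v_{5} + v_{7} + v_{11} + 2·v_{12} ; sig = (2;(1,1,1,2))
  {6,8}:  v_{6} + v_{8} = 2·v_{5} + v_{11} + 2·v_{12} ; sig = (2;(1,2,2))
  {6,10}:  v_{6} + v_{10} = 2·v_{4} + 2·v_{5} + v_{11} + 2·v_{12} ; sig = (2;(1,2,2,2))
  {2,6}:  v_{2} + v_{6} = 2·v_{5} + v_{11} + 3·v_{12} ; sig = (2;(1,2,3))
  {8,10}:  v_{8} + v_{10} = 2·v_{5} + 2·v_{7} + 2·v_{11} + 2·v_{12} ; sig = (2;(2,2,2,2))
  {2,10}:  v_{2} + v_{10} = 2·v_{5} + 2·v_{7} + 2·v_{11} + 3·v_{12} ; sig = (2;(2,2,2,3))
  {1,6,11}:  v_{1} + v_{6} + v_{11} = v_{3} + v_{4} ; sig = (3;(1,1))
  {1,5,11,12}:  v_{1} + v_{5} + v_{11} + v_{12} = 0 ; sig = (4;())
  {3,4,5,12}:  v_{3} + v_{4} + v_{5} + v_{12} = v_{6} ; sig = (4;(1))
  {4,5,7,11,12}:  v_{4} + v_{5} + v_{7} + v_{11} + v_{12} = v_{10} ; sig = (5;(1))
  {5,7,9,11,12}:  v_{5} + v_{7} + v_{9} + v_{11} + v_{12} = v_{8} ; sig = (5;(1))
  {2,5,7,9,11}:  v_{2} + v_{5} + v_{7} + v_{9} + v_{11} = 2·v_{8} ; sig = (5;(2))

so the primitive-relation signature multiset is
    |P|=2: 19 collections, coeffs (), (), (1), (1,1), (1,1), (1,1,1), (1,1,1), (1,1,1), (1,1,1,1), (1,1,1,1), (1,1,1,1), (1,1,1,1), (1,1,1,2), (1,1,1,2), (1,2,2), (1,2,2,2), (1,2,3), (2,2,2,2), (2,2,2,3)
    |P|=3: 1 collection, coeffs (1,1)
    |P|=4: 2 collections, coeffs (), (1)
    |P|=5: 3 collections, coeffs (1), (1), (2)


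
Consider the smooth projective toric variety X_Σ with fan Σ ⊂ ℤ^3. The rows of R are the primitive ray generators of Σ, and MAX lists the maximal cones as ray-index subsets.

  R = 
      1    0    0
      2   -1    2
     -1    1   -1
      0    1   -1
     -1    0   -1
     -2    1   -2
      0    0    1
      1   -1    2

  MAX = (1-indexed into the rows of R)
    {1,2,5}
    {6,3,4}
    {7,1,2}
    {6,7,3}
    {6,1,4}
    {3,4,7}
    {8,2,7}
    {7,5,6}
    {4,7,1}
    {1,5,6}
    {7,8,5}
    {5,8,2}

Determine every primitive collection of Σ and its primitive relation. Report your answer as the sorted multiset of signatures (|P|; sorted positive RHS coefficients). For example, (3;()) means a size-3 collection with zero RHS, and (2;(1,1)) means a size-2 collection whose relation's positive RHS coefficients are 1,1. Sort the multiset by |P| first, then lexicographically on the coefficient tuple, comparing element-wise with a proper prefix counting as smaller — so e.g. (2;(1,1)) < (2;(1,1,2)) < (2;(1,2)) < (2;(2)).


The 14 primitive collections of Σ (r=8, n=3):

  {2,6}:  v_{2} + v_{6} = 0  ⟹  sig = (2;())
  {1,3}:  v_{1} + v_{3} = v_{4}  ⟹  sig = (2;(1))
  {1,8}:  v_{1} + v_{8} = v_{2}  ⟹  sig = (2;(1))
  {3,5}:  v_{3} + v_{5} = v_{6}  ⟹  sig = (2;(1))
  {3,8}:  v_{3} + v_{8} = v_{7}  ⟹  sig = (2;(1))
  {2,3}:  v_{2} + v_{3} = v_{1} + v_{7}  ⟹  sig = (2;(1,1))
  {4,5}:  v_{4} + v_{5} = v_{1} + v_{6}  ⟹  sig = (2;(1,1))
  {4,8}:  v_{4} + v_{8} = v_{1} + v_{7}  ⟹  sig = (2;(1,1))
  {6,8}:  v_{6} + v_{8} = v_{5} + v_{7}  ⟹  sig = (2;(1,1))
  {2,4}:  v_{2} + v_{4} = 2·v_{1} + v_{7}  ⟹  sig = (2;(1,2))
  {1,5,7}:  v_{1} + v_{5} + v_{7} = 0  ⟹  sig = (3;())
  {1,6,7}:  v_{1} + v_{6} + v_{7} = v_{3}  ⟹  sig = (3;(1))
  {2,5,7}:  v_{2} + v_{5} + v_{7} = v_{8}  ⟹  sig = (3;(1))
  {4,6,7}:  v_{4} + v_{6} + v_{7} = 2·v_{3}  ⟹  sig = (3;(2))

so the primitive-relation signature multiset is
{ (2;()),  (2;(1)) ×4,  (2;(1,1)) ×4,  (2;(1,2)),  (3;()),  (3;(1)) ×2,  (3;(2)) }


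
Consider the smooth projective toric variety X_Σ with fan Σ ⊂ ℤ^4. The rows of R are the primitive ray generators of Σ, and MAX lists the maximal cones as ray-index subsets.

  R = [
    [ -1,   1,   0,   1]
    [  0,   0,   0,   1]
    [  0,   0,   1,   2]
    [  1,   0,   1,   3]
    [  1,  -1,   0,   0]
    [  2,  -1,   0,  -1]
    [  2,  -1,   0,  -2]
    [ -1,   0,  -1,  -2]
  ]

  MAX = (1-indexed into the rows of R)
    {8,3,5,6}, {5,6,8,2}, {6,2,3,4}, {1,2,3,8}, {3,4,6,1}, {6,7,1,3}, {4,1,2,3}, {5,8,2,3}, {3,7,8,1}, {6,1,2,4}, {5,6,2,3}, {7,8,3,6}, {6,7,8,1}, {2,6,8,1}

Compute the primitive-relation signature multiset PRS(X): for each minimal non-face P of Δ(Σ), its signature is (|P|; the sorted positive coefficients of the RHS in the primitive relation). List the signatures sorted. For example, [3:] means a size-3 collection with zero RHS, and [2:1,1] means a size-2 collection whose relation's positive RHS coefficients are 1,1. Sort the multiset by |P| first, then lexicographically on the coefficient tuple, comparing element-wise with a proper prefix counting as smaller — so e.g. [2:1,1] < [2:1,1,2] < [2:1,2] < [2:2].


9 collections generate NE(X_Σ); each relation:

  P={1,5}:  v_{1} + v_{5} = v_{2}  ⟹  sig = [2:1]
  P={2,7}:  v_{2} + v_{7} = v_{6}  ⟹  sig = [2:1]
  P={4,8}:  v_{4} + v_{8} = v_{2}  ⟹  sig = [2:1]
  P={4,5}:  v_{4} + v_{5} = 2·v_{2} + v_{3} + v_{6}  ⟹  sig = [2:1,1,2]
  P={4,7}:  v_{4} + v_{7} = v_{1} + v_{3} + 2·v_{6}  ⟹  sig = [2:1,1,2]
  P={5,7}:  v_{5} + v_{7} = v_{3} + 2·v_{6} + v_{8}  ⟹  sig = [2:1,1,2]
  P={1,3,6,8}:  v_{1} + v_{3} + v_{6} + v_{8} = 0  ⟹  sig = [4:]
  P={1,2,3,6}:  v_{1} + v_{2} + v_{3} + v_{6} = v_{4}  ⟹  sig = [4:1]
  P={2,3,6,8}:  v_{2} + v_{3} + v_{6} + v_{8} = v_{5}  ⟹  sig = [4:1]

so the primitive-relation signature multiset is
    [2:1]
    [2:1]
    [2:1]
    [2:1,1,2]
    [2:1,1,2]
    [2:1,1,2]
    [4:]
    [4:1]
    [4:1]


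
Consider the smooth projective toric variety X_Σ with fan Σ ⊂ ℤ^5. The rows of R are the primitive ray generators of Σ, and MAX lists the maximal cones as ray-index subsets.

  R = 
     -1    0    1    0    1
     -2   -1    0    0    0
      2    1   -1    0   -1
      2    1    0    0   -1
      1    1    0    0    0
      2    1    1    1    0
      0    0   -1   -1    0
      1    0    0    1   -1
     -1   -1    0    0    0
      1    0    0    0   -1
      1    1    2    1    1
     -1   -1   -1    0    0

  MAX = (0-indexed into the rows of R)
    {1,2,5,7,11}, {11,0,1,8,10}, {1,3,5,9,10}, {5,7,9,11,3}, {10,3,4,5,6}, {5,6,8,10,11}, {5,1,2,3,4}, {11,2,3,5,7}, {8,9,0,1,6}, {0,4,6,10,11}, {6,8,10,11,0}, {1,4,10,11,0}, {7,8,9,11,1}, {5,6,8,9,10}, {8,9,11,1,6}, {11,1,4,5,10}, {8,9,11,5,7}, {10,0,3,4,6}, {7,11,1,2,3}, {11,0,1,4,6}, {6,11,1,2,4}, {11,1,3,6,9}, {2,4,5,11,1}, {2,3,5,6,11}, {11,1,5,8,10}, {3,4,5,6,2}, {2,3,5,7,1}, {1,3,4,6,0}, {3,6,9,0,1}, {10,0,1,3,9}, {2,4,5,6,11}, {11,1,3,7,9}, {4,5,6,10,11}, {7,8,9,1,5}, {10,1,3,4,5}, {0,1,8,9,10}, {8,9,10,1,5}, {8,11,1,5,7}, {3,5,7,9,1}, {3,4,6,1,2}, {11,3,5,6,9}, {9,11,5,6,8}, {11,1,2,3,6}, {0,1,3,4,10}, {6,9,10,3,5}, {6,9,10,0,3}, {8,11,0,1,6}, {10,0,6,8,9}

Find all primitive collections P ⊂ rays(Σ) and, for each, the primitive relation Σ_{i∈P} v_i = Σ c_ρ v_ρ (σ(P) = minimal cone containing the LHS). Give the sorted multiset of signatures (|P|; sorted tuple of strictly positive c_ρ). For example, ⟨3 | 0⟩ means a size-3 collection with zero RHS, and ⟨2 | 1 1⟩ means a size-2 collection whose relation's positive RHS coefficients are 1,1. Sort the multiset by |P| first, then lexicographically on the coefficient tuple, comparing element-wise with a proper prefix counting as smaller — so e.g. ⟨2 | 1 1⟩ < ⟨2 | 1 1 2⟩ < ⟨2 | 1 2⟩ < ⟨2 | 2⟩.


21 collections generate NE(X_Σ); each relation:

  P={4,8}:  v_{4} + v_{8} = 0  so sig = ⟨2 | 0⟩
  P={0,2}:  v_{0} + v_{2} = v_{4}  so sig = ⟨2 | 1⟩
  P={0,5}:  v_{0} + v_{5} = v_{10}  so sig = ⟨2 | 1⟩
  P={3,8}:  v_{3} + v_{8} = v_{9}  so sig = ⟨2 | 1⟩
  P={4,9}:  v_{4} + v_{9} = v_{3}  so sig = ⟨2 | 1⟩
  P={0,7}:  v_{0} + v_{7} = v_{1} + v_{5}  so sig = ⟨2 | 1 1⟩
  P={2,8}:  v_{2} + v_{8} = v_{3} + v_{11}  so sig = ⟨2 | 1 1⟩
  P={2,10}:  v_{2} + v_{10} = v_{4} + v_{5}  so sig = ⟨2 | 1 1⟩
  P={6,7}:  v_{6} + v_{7} = v_{3} + v_{11}  so sig = ⟨2 | 1 1⟩
  P={4,7}:  v_{4} + v_{7} = v_{1} + v_{2} + v_{5}  so sig = ⟨2 | 1 1 1⟩
  P={2,9}:  v_{2} + v_{9} = 2·v_{3} + v_{11}  so sig = ⟨2 | 1 2⟩
  P={7,10}:  v_{7} + v_{10} = v_{1} + 2·v_{5}  so sig = ⟨2 | 1 2⟩
  P={0,3,11}:  v_{0} + v_{3} + v_{11} = 0  so sig = ⟨3 | 0⟩
  P={1,5,6}:  v_{1} + v_{5} + v_{6} = 0  so sig = ⟨3 | 0⟩
  P={0,9,11}:  v_{0} + v_{9} + v_{11} = v_{8}  so sig = ⟨3 | 1⟩
  P={1,6,10}:  v_{1} + v_{6} + v_{10} = v_{0}  so sig = ⟨3 | 1⟩
  P={3,4,11}:  v_{3} + v_{4} + v_{11} = v_{2}  so sig = ⟨3 | 1⟩
  P={3,10,11}:  v_{3} + v_{10} + v_{11} = v_{5}  so sig = ⟨3 | 1⟩
  P={9,10,11}:  v_{9} + v_{10} + v_{11} = v_{5} + v_{8}  so sig = ⟨3 | 1 1⟩
  P={1,3,5,11}:  v_{1} + v_{3} + v_{5} + v_{11} = v_{7}  so sig = ⟨4 | 1⟩
  P={1,5,9,11}:  v_{1} + v_{5} + v_{9} + v_{11} = v_{7} + v_{8}  so sig = ⟨4 | 1 1⟩

Sorted signature multiset PRS(X):
    |P|=2: 12 collections, coeffs (), (1), (1), (1), (1), (1,1), (1,1), (1,1), (1,1), (1,1,1), (1,2), (1,2)
    |P|=3: 7 collections, coeffs (), (), (1), (1), (1), (1), (1,1)
    |P|=4: 2 collections, coeffs (1), (1,1)


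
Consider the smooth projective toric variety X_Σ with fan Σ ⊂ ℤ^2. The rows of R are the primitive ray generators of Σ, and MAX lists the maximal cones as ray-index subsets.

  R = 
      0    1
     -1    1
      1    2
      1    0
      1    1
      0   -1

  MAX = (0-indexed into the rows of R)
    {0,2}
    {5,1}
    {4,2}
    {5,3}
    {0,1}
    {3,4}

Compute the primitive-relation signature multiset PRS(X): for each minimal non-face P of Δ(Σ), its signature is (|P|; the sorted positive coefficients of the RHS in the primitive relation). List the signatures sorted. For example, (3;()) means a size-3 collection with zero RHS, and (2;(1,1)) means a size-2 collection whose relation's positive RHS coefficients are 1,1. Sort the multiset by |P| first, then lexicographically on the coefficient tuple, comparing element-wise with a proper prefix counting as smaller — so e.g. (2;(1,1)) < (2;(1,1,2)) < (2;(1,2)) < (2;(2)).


|primitive collections| = 9. Relations:

  • {0,5}:  v_{0} + v_{5} = 0  ⇒ sig = (2;())
  • {0,3}:  v_{0} + v_{3} = v_{4}  ⇒ sig = (2;(1))
  • {0,4}:  v_{0} + v_{4} = v_{2}  ⇒ sig = (2;(1))
  • {1,3}:  v_{1} + v_{3} = v_{0}  ⇒ sig = (2;(1))
  • {2,5}:  v_{2} + v_{5} = v_{4}  ⇒ sig = (2;(1))
  • {4,5}:  v_{4} + v_{5} = v_{3}  ⇒ sig = (2;(1))
  • {1,4}:  v_{1} + v_{4} = 2·v_{0}  ⇒ sig = (2;(2))
  • {2,3}:  v_{2} + v_{3} = 2·v_{4}  ⇒ sig = (2;(2))
  • {1,2}:  v_{1} + v_{2} = 3·v_{0}  ⇒ sig = (2;(3))

so the primitive-relation signature multiset is
    (2;())
    (2;(1))
    (2;(1))
    (2;(1))
    (2;(1))
    (2;(1))
    (2;(2))
    (2;(2))
    (2;(3))


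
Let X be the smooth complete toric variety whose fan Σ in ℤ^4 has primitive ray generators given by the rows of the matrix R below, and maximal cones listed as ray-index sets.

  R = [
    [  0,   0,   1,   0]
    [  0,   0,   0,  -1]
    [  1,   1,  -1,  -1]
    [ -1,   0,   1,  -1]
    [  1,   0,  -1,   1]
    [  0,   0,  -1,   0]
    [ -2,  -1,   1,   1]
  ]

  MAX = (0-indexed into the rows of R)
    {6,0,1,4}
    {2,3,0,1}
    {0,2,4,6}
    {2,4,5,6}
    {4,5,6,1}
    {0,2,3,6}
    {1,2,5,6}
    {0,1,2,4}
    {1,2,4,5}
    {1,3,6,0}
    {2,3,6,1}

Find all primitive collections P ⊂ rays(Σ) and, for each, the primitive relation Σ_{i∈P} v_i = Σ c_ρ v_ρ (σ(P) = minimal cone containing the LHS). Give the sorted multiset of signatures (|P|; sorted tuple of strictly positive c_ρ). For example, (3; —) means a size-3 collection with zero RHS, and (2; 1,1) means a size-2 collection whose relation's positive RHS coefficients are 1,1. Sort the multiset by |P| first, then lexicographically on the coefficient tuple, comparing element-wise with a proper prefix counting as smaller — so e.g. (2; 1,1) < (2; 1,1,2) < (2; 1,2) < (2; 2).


Σ has 5 primitive collections:

  • {0,5}:  v_{0} + v_{5} = 0 ; sig = (2; —)
  • {3,4}:  v_{3} + v_{4} = 0 ; sig = (2; —)
  • {3,5}:  v_{3} + v_{5} = v_{1} + v_{2} + v_{6} ; sig = (2; 1,1,1)
  • {0,1,2,6}:  v_{0} + v_{1} + v_{2} + v_{6} = v_{3} ; sig = (4; 1)
  • {1,2,4,6}:  v_{1} + v_{2} + v_{4} + v_{6} = v_{5} ; sig = (4; 1)

Signatures (|P|; sorted positive RHS coefficients), sorted:
{ (2; —) ×2,  (2; 1,1,1),  (4; 1) ×2 }


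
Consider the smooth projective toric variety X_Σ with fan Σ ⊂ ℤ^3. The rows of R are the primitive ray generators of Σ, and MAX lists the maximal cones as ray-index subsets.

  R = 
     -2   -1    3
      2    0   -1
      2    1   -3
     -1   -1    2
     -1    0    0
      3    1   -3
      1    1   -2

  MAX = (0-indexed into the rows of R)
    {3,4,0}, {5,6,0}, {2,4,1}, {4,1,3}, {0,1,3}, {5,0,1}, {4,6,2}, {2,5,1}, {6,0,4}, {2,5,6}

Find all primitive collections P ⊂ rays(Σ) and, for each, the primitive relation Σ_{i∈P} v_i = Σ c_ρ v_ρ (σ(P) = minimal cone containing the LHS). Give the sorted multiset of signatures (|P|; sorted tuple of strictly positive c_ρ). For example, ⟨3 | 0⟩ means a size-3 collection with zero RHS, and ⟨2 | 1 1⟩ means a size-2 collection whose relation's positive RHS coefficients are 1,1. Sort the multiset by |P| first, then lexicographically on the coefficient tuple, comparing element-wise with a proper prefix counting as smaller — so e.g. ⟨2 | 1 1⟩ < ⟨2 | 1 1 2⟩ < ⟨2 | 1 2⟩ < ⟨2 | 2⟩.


Δ(Σ) — 7 vertices, 7 min non-faces:

  • {0,2}:  v_{0} + v_{2} = 0  →  sig = ⟨2 | 0⟩
  • {3,6}:  v_{3} + v_{6} = 0  →  sig = ⟨2 | 0⟩
  • {1,6}:  v_{1} + v_{6} = v_{5}  →  sig = ⟨2 | 1⟩
  • {3,5}:  v_{3} + v_{5} = v_{1}  →  sig = ⟨2 | 1⟩
  • {4,5}:  v_{4} + v_{5} = v_{2}  →  sig = ⟨2 | 1⟩
  • {2,3}:  v_{2} + v_{3} = v_{1} + v_{4}  →  sig = ⟨2 | 1 1⟩
  • {0,1,4}:  v_{0} + v_{1} + v_{4} = v_{3}  →  sig = ⟨3 | 1⟩

Signatures (|P|; sorted positive RHS coefficients), sorted:
    ⟨2 | 0⟩
    ⟨2 | 0⟩
    ⟨2 | 1⟩
    ⟨2 | 1⟩
    ⟨2 | 1⟩
    ⟨2 | 1 1⟩
    ⟨3 | 1⟩


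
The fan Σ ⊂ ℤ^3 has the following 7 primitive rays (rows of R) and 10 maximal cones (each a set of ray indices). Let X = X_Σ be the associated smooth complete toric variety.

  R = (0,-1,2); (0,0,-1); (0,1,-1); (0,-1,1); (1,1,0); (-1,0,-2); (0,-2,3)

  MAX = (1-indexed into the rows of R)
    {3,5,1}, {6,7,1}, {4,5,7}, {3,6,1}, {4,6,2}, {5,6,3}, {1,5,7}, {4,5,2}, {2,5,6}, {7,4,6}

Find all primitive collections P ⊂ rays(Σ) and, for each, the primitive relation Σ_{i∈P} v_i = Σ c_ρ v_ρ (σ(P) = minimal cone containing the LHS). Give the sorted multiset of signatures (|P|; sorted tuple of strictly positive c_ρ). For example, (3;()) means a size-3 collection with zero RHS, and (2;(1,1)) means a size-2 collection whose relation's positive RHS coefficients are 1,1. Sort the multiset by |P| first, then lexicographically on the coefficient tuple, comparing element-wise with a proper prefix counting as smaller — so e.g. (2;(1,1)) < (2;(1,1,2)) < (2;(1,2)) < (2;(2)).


Δ(Σ) — 7 vertices, 9 min non-faces:

  P = {3,4}:  v_{3} + v_{4} = 0  →  sig = (2;())
  P = {1,2}:  v_{1} + v_{2} = v_{4}  →  sig = (2;(1))
  P = {1,4}:  v_{1} + v_{4} = v_{7}  →  sig = (2;(1))
  P = {3,7}:  v_{3} + v_{7} = v_{1}  →  sig = (2;(1))
  P = {2,3}:  v_{2} + v_{3} = v_{5} + v_{6}  →  sig = (2;(1,1))
  P = {2,7}:  v_{2} + v_{7} = 2·v_{4}  →  sig = (2;(2))
  P = {1,5,6}:  v_{1} + v_{5} + v_{6} = 0  →  sig = (3;())
  P = {4,5,6}:  v_{4} + v_{5} + v_{6} = v_{2}  →  sig = (3;(1))
  P = {5,6,7}:  v_{5} + v_{6} + v_{7} = v_{4}  →  sig = (3;(1))

Hence PRS(X_Σ) =
    (2;())
    (2;(1))
    (2;(1))
    (2;(1))
    (2;(1,1))
    (2;(2))
    (3;())
    (3;(1))
    (3;(1))


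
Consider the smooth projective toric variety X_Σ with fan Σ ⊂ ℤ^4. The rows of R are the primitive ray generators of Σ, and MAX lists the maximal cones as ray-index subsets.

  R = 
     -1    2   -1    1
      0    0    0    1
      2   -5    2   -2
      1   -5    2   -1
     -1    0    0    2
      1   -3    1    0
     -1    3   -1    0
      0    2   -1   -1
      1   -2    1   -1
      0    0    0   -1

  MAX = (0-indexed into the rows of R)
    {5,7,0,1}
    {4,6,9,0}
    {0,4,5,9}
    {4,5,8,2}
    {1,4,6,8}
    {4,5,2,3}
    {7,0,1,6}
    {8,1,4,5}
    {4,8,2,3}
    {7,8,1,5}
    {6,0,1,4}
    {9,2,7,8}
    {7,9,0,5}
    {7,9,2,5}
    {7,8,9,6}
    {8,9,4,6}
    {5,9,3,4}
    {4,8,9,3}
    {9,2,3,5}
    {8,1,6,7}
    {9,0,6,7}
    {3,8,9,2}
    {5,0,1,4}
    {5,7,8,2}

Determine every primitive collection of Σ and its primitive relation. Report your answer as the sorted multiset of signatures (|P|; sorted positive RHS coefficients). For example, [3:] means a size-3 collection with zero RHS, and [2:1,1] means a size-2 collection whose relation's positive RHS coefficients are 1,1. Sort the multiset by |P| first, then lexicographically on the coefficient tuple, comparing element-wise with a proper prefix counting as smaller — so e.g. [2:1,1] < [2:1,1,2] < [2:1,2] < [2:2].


Δ(Σ) — 10 vertices, 14 min non-faces:

  P={0,8}:  v_{0} + v_{8} = 0  so sig = [2:]
  P={1,9}:  v_{1} + v_{9} = 0  so sig = [2:]
  P={5,6}:  v_{5} + v_{6} = 0  so sig = [2:]
  P={4,7}:  v_{4} + v_{7} = v_{0}  so sig = [2:1]
  P={0,2}:  v_{0} + v_{2} = v_{5} + v_{9}  so sig = [2:1,1]
  P={1,2}:  v_{1} + v_{2} = v_{5} + v_{8}  so sig = [2:1,1]
  P={1,3}:  v_{1} + v_{3} = v_{2} + v_{4}  so sig = [2:1,1]
  P={2,6}:  v_{2} + v_{6} = v_{8} + v_{9}  so sig = [2:1,1]
  P={0,3}:  v_{0} + v_{3} = v_{4} + v_{5} + 2·v_{9}  so sig = [2:1,1,2]
  P={3,6}:  v_{3} + v_{6} = v_{4} + v_{8} + 2·v_{9}  so sig = [2:1,1,2]
  P={3,7}:  v_{3} + v_{7} = v_{5} + 2·v_{9}  so sig = [2:1,2]
  P={2,4,9}:  v_{2} + v_{4} + v_{9} = v_{3}  so sig = [3:1]
  P={5,8,9}:  v_{5} + v_{8} + v_{9} = v_{2}  so sig = [3:1]
  P={3,5,8}:  v_{3} + v_{5} + v_{8} = 2·v_{2} + v_{4}  so sig = [3:1,2]

so the primitive-relation signature multiset is
{ [2:] ×3,  [2:1],  [2:1,1] ×4,  [2:1,1,2] ×2,  [2:1,2],  [3:1] ×2,  [3:1,2] }


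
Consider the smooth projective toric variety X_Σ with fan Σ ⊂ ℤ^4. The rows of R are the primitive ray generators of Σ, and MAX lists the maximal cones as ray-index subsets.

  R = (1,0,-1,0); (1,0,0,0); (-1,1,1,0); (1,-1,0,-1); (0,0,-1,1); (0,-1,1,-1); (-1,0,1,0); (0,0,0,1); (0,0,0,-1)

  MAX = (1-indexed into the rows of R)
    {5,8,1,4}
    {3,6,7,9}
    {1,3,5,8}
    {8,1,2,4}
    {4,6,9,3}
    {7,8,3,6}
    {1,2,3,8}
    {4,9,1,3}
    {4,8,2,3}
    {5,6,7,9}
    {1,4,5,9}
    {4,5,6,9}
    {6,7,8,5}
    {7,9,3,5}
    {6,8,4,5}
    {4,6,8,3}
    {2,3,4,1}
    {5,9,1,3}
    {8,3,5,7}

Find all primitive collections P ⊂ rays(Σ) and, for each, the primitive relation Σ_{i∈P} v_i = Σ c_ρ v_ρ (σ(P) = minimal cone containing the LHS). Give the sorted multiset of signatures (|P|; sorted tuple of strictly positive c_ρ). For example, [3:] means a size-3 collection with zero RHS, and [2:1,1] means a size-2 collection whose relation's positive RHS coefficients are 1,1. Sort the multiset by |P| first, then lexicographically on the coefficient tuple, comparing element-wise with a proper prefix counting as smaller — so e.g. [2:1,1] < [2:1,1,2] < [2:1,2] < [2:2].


|primitive collections| = 11. Relations:

  {1,7}:  v_{1} + v_{7} = 0 — sig = [2:]
  {8,9}:  v_{8} + v_{9} = 0 — sig = [2:]
  {1,6}:  v_{1} + v_{6} = v_{4} — sig = [2:1]
  {4,7}:  v_{4} + v_{7} = v_{6} — sig = [2:1]
  {2,5}:  v_{2} + v_{5} = v_{1} + v_{8} — sig = [2:1,1]
  {2,7}:  v_{2} + v_{7} = v_{3} + v_{4} + v_{8} — sig = [2:1,1,1]
  {2,9}:  v_{2} + v_{9} = v_{1} + v_{3} + v_{4} — sig = [2:1,1,1]
  {2,6}:  v_{2} + v_{6} = v_{3} + 2·v_{4} + v_{8} — sig = [2:1,1,2]
  {3,4,5}:  v_{3} + v_{4} + v_{5} = 0 — sig = [3:]
  {3,5,6}:  v_{3} + v_{5} + v_{6} = v_{7} — sig = [3:1]
  {1,3,4,8}:  v_{1} + v_{3} + v_{4} + v_{8} = v_{2} — sig = [4:1]

Hence PRS(X_Σ) =
    [2:]
    [2:]
    [2:1]
    [2:1]
    [2:1,1]
    [2:1,1,1]
    [2:1,1,1]
    [2:1,1,2]
    [3:]
    [3:1]
    [4:1]


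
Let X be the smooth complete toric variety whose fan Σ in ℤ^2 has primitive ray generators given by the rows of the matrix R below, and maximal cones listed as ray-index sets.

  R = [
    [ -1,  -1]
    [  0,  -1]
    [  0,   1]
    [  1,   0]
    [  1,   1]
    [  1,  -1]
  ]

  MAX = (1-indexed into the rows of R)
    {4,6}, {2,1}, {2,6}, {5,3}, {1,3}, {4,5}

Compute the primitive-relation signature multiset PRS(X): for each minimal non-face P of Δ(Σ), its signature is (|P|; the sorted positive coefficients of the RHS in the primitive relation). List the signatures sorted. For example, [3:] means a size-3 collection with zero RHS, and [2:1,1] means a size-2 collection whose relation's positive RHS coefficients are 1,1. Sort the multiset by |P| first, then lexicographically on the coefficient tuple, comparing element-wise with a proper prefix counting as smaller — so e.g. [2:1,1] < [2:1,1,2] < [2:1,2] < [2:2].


Δ(Σ) — 6 vertices, 9 min non-faces:

  P = {1,5}:  v_{1} + v_{5} = 0 — sig = [2:]
  P = {2,3}:  v_{2} + v_{3} = 0 — sig = [2:]
  P = {1,4}:  v_{1} + v_{4} = v_{2} — sig = [2:1]
  P = {2,4}:  v_{2} + v_{4} = v_{6} — sig = [2:1]
  P = {2,5}:  v_{2} + v_{5} = v_{4} — sig = [2:1]
  P = {3,4}:  v_{3} + v_{4} = v_{5} — sig = [2:1]
  P = {3,6}:  v_{3} + v_{6} = v_{4} — sig = [2:1]
  P = {1,6}:  v_{1} + v_{6} = 2·v_{2} — sig = [2:2]
  P = {5,6}:  v_{5} + v_{6} = 2·v_{4} — sig = [2:2]

Signatures (|P|; sorted positive RHS coefficients), sorted:
[[2:], [2:], [2:1], [2:1], [2:1], [2:1], [2:1], [2:2], [2:2]]


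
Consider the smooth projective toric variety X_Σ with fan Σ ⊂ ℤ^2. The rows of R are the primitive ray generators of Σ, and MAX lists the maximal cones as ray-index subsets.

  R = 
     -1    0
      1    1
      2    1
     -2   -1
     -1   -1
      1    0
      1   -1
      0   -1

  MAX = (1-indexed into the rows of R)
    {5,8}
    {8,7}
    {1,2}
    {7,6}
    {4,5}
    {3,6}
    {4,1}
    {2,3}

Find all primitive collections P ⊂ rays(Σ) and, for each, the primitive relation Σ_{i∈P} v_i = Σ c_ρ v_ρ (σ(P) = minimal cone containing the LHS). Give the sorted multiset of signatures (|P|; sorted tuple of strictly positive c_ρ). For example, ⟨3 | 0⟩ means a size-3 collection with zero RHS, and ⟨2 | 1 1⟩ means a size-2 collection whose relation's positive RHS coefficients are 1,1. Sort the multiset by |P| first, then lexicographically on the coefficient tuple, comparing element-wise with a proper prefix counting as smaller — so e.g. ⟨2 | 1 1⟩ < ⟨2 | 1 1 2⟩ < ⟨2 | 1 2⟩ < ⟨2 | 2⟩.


Σ has 20 primitive collections:

  P={1,6}:  v_{1} + v_{6} = 0  ⟹  sig = ⟨2 | 0⟩
  P={2,5}:  v_{2} + v_{5} = 0  ⟹  sig = ⟨2 | 0⟩
  P={3,4}:  v_{3} + v_{4} = 0  ⟹  sig = ⟨2 | 0⟩
  P={1,3}:  v_{1} + v_{3} = v_{2}  ⟹  sig = ⟨2 | 1⟩
  P={1,5}:  v_{1} + v_{5} = v_{4}  ⟹  sig = ⟨2 | 1⟩
  P={1,7}:  v_{1} + v_{7} = v_{8}  ⟹  sig = ⟨2 | 1⟩
  P={1,8}:  v_{1} + v_{8} = v_{5}  ⟹  sig = ⟨2 | 1⟩
  P={2,4}:  v_{2} + v_{4} = v_{1}  ⟹  sig = ⟨2 | 1⟩
  P={2,6}:  v_{2} + v_{6} = v_{3}  ⟹  sig = ⟨2 | 1⟩
  P={2,8}:  v_{2} + v_{8} = v_{6}  ⟹  sig = ⟨2 | 1⟩
  P={3,5}:  v_{3} + v_{5} = v_{6}  ⟹  sig = ⟨2 | 1⟩
  P={4,6}:  v_{4} + v_{6} = v_{5}  ⟹  sig = ⟨2 | 1⟩
  P={5,6}:  v_{5} + v_{6} = v_{8}  ⟹  sig = ⟨2 | 1⟩
  P={6,8}:  v_{6} + v_{8} = v_{7}  ⟹  sig = ⟨2 | 1⟩
  P={4,7}:  v_{4} + v_{7} = v_{5} + v_{8}  ⟹  sig = ⟨2 | 1 1⟩
  P={2,7}:  v_{2} + v_{7} = 2·v_{6}  ⟹  sig = ⟨2 | 2⟩
  P={3,8}:  v_{3} + v_{8} = 2·v_{6}  ⟹  sig = ⟨2 | 2⟩
  P={4,8}:  v_{4} + v_{8} = 2·v_{5}  ⟹  sig = ⟨2 | 2⟩
  P={5,7}:  v_{5} + v_{7} = 2·v_{8}  ⟹  sig = ⟨2 | 2⟩
  P={3,7}:  v_{3} + v_{7} = 3·v_{6}  ⟹  sig = ⟨2 | 3⟩

Sorted signature multiset PRS(X):
[⟨2 | 0⟩, ⟨2 | 0⟩, ⟨2 | 0⟩, ⟨2 | 1⟩, ⟨2 | 1⟩, ⟨2 | 1⟩, ⟨2 | 1⟩, ⟨2 | 1⟩, ⟨2 | 1⟩, ⟨2 | 1⟩, ⟨2 | 1⟩, ⟨2 | 1⟩, ⟨2 | 1⟩, ⟨2 | 1⟩, ⟨2 | 1 1⟩, ⟨2 | 2⟩, ⟨2 | 2⟩, ⟨2 | 2⟩, ⟨2 | 2⟩, ⟨2 | 3⟩]


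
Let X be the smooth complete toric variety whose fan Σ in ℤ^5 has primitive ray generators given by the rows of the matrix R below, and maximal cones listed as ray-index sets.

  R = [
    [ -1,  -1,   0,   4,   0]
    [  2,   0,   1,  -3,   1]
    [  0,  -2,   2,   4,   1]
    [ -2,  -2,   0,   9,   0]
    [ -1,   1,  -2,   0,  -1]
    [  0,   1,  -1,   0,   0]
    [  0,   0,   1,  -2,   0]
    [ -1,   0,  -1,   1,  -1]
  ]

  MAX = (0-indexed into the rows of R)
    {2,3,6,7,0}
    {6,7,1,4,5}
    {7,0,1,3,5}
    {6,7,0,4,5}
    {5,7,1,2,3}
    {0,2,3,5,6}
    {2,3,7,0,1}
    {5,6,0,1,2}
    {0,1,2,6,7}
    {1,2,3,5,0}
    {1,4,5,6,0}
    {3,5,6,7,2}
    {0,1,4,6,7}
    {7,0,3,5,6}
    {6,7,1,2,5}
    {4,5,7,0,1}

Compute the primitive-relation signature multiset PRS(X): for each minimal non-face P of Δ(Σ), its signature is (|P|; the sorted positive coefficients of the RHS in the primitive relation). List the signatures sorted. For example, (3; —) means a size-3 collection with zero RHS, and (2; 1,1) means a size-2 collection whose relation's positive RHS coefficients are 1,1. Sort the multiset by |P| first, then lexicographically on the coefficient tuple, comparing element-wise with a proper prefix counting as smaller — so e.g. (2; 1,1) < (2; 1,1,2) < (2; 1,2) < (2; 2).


Δ(Σ) — 8 vertices, 5 min non-faces:

  {2,4}:  v_{2} + v_{4} = v_{0}  ⟹  sig = (2; 1)
  {3,4}:  v_{3} + v_{4} = 2·v_{0} + v_{5} + v_{7}  ⟹  sig = (2; 1,1,2)
  {1,3,6}:  v_{1} + v_{3} + v_{6} = v_{2}  ⟹  sig = (3; 1)
  {0,2,5,7}:  v_{0} + v_{2} + v_{5} + v_{7} = v_{3}  ⟹  sig = (4; 1)
  {0,1,5,6,7}:  v_{0} + v_{1} + v_{5} + v_{6} + v_{7} = 0  ⟹  sig = (5; —)

Signatures (|P|; sorted positive RHS coefficients), sorted:
    |P|=2: 2 collections, coeffs (1), (1,1,2)
    |P|=3: 1 collection, coeffs (1)
    |P|=4: 1 collection, coeffs (1)
    |P|=5: 1 collection, coeffs ()


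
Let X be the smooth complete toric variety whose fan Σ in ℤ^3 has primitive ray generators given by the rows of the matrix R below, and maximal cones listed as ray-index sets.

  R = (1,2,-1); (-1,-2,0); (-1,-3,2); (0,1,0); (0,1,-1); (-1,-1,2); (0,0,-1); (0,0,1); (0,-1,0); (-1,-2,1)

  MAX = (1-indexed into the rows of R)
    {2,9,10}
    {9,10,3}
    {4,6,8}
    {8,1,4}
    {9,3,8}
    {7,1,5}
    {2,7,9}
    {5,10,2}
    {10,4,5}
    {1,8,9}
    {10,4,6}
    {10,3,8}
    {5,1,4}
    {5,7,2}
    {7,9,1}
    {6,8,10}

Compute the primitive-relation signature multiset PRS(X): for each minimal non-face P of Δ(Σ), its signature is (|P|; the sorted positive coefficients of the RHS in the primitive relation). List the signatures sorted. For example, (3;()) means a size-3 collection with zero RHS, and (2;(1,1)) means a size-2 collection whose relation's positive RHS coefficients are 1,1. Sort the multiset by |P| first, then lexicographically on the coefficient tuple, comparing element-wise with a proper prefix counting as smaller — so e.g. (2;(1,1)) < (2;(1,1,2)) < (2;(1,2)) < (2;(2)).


Primitive collections (23):

  P={1,10}:  v_{1} + v_{10} = 0  ⇒ sig = (2;())
  P={4,9}:  v_{4} + v_{9} = 0  ⇒ sig = (2;())
  P={7,8}:  v_{7} + v_{8} = 0  ⇒ sig = (2;())
  P={1,2}:  v_{1} + v_{2} = v_{7}  ⇒ sig = (2;(1))
  P={2,8}:  v_{2} + v_{8} = v_{10}  ⇒ sig = (2;(1))
  P={3,5}:  v_{3} + v_{5} = v_{10}  ⇒ sig = (2;(1))
  P={4,7}:  v_{4} + v_{7} = v_{5}  ⇒ sig = (2;(1))
  P={5,8}:  v_{5} + v_{8} = v_{4}  ⇒ sig = (2;(1))
  P={5,9}:  v_{5} + v_{9} = v_{7}  ⇒ sig = (2;(1))
  P={7,10}:  v_{7} + v_{10} = v_{2}  ⇒ sig = (2;(1))
  P={1,3}:  v_{1} + v_{3} = v_{8} + v_{9}  ⇒ sig = (2;(1,1))
  P={1,6}:  v_{1} + v_{6} = v_{4} + v_{8}  ⇒ sig = (2;(1,1))
  P={2,4}:  v_{2} + v_{4} = v_{5} + v_{10}  ⇒ sig = (2;(1,1))
  P={3,4}:  v_{3} + v_{4} = v_{8} + v_{10}  ⇒ sig = (2;(1,1))
  P={3,7}:  v_{3} + v_{7} = v_{9} + v_{10}  ⇒ sig = (2;(1,1))
  P={6,7}:  v_{6} + v_{7} = v_{4} + v_{10}  ⇒ sig = (2;(1,1))
  P={6,9}:  v_{6} + v_{9} = v_{8} + v_{10}  ⇒ sig = (2;(1,1))
  P={2,3}:  v_{2} + v_{3} = v_{9} + 2·v_{10}  ⇒ sig = (2;(1,2))
  P={2,6}:  v_{2} + v_{6} = v_{4} + 2·v_{10}  ⇒ sig = (2;(1,2))
  P={5,6}:  v_{5} + v_{6} = 2·v_{4} + v_{10}  ⇒ sig = (2;(1,2))
  P={3,6}:  v_{3} + v_{6} = 2·v_{8} + 2·v_{10}  ⇒ sig = (2;(2,2))
  P={4,8,10}:  v_{4} + v_{8} + v_{10} = v_{6}  ⇒ sig = (3;(1))
  P={8,9,10}:  v_{8} + v_{9} + v_{10} = v_{3}  ⇒ sig = (3;(1))

Signatures (|P|; sorted positive RHS coefficients), sorted:
    (2;())
    (2;())
    (2;())
    (2;(1))
    (2;(1))
    (2;(1))
    (2;(1))
    (2;(1))
    (2;(1))
    (2;(1))
    (2;(1,1))
    (2;(1,1))
    (2;(1,1))
    (2;(1,1))
    (2;(1,1))
    (2;(1,1))
    (2;(1,1))
    (2;(1,2))
    (2;(1,2))
    (2;(1,2))
    (2;(2,2))
    (3;(1))
    (3;(1))


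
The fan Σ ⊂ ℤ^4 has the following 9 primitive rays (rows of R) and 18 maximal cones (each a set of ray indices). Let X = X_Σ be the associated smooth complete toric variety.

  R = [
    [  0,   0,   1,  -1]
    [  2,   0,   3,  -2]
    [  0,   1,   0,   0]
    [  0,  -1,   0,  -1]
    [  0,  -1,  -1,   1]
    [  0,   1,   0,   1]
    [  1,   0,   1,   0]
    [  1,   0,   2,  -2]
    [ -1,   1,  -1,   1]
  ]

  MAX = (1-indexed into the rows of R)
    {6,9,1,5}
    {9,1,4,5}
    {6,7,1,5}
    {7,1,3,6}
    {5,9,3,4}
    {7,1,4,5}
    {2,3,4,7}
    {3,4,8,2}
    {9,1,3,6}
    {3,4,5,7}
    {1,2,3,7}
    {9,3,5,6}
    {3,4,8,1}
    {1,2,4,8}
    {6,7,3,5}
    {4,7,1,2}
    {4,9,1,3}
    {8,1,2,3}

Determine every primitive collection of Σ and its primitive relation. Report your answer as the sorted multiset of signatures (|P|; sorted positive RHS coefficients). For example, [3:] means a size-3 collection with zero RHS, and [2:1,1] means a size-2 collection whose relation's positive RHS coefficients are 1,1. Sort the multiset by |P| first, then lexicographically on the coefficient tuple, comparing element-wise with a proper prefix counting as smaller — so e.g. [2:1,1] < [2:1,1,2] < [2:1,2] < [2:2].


Δ(Σ) — 9 vertices, 12 min non-faces:

  P={4,6}:  v_{4} + v_{6} = 0  so sig = [2:]
  P={7,8}:  v_{7} + v_{8} = v_{2}  so sig = [2:1]
  P={7,9}:  v_{7} + v_{9} = v_{6}  so sig = [2:1]
  P={5,8}:  v_{5} + v_{8} = v_{4} + v_{7}  so sig = [2:1,1]
  P={8,9}:  v_{8} + v_{9} = v_{1} + v_{3}  so sig = [2:1,1]
  P={2,9}:  v_{2} + v_{9} = v_{1} + v_{3} + v_{7}  so sig = [2:1,1,1]
  P={6,8}:  v_{6} + v_{8} = v_{1} + v_{3} + v_{7}  so sig = [2:1,1,1]
  P={2,6}:  v_{2} + v_{6} = v_{1} + v_{3} + 2·v_{7}  so sig = [2:1,1,2]
  P={2,5}:  v_{2} + v_{5} = v_{4} + 2·v_{7}  so sig = [2:1,2]
  P={1,3,5}:  v_{1} + v_{3} + v_{5} = 0  so sig = [3:]
  P={1,3,4,7}:  v_{1} + v_{3} + v_{4} + v_{7} = v_{8}  so sig = [4:1]
  P={1,2,3,4}:  v_{1} + v_{2} + v_{3} + v_{4} = 2·v_{8}  so sig = [4:2]

Signatures (|P|; sorted positive RHS coefficients), sorted:
    [2:]
    [2:1]
    [2:1]
    [2:1,1]
    [2:1,1]
    [2:1,1,1]
    [2:1,1,1]
    [2:1,1,2]
    [2:1,2]
    [3:]
    [4:1]
    [4:2]
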